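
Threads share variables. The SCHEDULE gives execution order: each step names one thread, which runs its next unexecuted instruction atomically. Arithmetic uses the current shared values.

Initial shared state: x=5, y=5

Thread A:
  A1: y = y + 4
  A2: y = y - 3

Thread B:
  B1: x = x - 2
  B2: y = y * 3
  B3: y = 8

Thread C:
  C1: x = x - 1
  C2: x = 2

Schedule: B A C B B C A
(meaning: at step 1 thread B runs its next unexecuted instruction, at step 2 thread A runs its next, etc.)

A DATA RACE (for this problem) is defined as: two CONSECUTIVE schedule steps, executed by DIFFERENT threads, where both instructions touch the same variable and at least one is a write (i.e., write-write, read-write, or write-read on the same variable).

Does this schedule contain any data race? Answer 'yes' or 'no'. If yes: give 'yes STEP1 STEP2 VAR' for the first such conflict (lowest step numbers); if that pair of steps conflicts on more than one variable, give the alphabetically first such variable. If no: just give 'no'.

Answer: no

Derivation:
Steps 1,2: B(r=x,w=x) vs A(r=y,w=y). No conflict.
Steps 2,3: A(r=y,w=y) vs C(r=x,w=x). No conflict.
Steps 3,4: C(r=x,w=x) vs B(r=y,w=y). No conflict.
Steps 4,5: same thread (B). No race.
Steps 5,6: B(r=-,w=y) vs C(r=-,w=x). No conflict.
Steps 6,7: C(r=-,w=x) vs A(r=y,w=y). No conflict.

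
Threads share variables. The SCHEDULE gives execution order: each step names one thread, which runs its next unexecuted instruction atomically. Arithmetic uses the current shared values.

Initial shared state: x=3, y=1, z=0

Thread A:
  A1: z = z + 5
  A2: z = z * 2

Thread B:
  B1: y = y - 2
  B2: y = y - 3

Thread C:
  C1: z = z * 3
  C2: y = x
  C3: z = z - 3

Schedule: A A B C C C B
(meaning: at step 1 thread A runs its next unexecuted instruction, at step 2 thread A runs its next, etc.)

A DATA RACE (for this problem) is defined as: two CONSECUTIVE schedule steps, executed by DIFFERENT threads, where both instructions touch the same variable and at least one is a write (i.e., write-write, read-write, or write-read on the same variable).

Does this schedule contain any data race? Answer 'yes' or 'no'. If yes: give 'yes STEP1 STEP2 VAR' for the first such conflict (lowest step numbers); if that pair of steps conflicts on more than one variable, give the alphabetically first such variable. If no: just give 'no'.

Steps 1,2: same thread (A). No race.
Steps 2,3: A(r=z,w=z) vs B(r=y,w=y). No conflict.
Steps 3,4: B(r=y,w=y) vs C(r=z,w=z). No conflict.
Steps 4,5: same thread (C). No race.
Steps 5,6: same thread (C). No race.
Steps 6,7: C(r=z,w=z) vs B(r=y,w=y). No conflict.

Answer: no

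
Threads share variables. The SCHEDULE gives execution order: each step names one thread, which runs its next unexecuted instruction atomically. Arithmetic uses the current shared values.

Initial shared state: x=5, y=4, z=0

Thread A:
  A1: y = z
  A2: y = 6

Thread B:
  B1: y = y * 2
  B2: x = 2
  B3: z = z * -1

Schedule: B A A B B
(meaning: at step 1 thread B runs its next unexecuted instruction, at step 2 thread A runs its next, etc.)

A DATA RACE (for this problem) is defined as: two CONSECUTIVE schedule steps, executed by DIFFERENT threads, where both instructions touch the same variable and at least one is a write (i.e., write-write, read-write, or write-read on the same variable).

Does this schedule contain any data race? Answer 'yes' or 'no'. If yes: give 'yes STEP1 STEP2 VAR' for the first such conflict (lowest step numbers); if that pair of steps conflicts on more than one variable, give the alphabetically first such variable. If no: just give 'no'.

Answer: yes 1 2 y

Derivation:
Steps 1,2: B(y = y * 2) vs A(y = z). RACE on y (W-W).
Steps 2,3: same thread (A). No race.
Steps 3,4: A(r=-,w=y) vs B(r=-,w=x). No conflict.
Steps 4,5: same thread (B). No race.
First conflict at steps 1,2.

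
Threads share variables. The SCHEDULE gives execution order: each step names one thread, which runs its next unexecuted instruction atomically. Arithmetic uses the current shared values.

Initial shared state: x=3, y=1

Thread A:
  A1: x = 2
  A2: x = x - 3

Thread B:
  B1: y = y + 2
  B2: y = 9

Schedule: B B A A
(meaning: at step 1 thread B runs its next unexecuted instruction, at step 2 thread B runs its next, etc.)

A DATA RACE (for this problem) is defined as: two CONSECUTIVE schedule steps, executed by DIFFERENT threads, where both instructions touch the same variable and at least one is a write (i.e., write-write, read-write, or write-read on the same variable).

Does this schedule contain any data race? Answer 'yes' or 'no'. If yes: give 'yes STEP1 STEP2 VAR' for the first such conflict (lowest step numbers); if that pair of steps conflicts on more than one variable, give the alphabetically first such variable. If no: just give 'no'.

Steps 1,2: same thread (B). No race.
Steps 2,3: B(r=-,w=y) vs A(r=-,w=x). No conflict.
Steps 3,4: same thread (A). No race.

Answer: no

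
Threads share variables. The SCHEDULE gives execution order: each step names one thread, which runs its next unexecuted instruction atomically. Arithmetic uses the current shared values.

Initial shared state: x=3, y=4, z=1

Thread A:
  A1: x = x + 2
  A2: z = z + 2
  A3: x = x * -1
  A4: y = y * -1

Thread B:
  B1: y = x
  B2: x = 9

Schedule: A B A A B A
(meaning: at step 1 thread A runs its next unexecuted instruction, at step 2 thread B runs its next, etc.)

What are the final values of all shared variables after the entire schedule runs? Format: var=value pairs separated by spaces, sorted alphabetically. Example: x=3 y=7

Step 1: thread A executes A1 (x = x + 2). Shared: x=5 y=4 z=1. PCs: A@1 B@0
Step 2: thread B executes B1 (y = x). Shared: x=5 y=5 z=1. PCs: A@1 B@1
Step 3: thread A executes A2 (z = z + 2). Shared: x=5 y=5 z=3. PCs: A@2 B@1
Step 4: thread A executes A3 (x = x * -1). Shared: x=-5 y=5 z=3. PCs: A@3 B@1
Step 5: thread B executes B2 (x = 9). Shared: x=9 y=5 z=3. PCs: A@3 B@2
Step 6: thread A executes A4 (y = y * -1). Shared: x=9 y=-5 z=3. PCs: A@4 B@2

Answer: x=9 y=-5 z=3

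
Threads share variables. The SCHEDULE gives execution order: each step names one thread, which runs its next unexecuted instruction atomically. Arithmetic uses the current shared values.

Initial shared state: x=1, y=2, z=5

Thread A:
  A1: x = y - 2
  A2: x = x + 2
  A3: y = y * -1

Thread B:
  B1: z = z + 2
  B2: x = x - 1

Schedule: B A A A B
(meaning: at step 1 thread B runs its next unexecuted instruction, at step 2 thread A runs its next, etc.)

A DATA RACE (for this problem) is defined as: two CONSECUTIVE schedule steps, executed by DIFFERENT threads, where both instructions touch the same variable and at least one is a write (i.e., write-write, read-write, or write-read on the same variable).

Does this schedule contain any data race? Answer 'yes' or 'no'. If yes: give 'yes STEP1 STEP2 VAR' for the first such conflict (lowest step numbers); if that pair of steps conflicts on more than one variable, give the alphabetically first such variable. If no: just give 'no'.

Steps 1,2: B(r=z,w=z) vs A(r=y,w=x). No conflict.
Steps 2,3: same thread (A). No race.
Steps 3,4: same thread (A). No race.
Steps 4,5: A(r=y,w=y) vs B(r=x,w=x). No conflict.

Answer: no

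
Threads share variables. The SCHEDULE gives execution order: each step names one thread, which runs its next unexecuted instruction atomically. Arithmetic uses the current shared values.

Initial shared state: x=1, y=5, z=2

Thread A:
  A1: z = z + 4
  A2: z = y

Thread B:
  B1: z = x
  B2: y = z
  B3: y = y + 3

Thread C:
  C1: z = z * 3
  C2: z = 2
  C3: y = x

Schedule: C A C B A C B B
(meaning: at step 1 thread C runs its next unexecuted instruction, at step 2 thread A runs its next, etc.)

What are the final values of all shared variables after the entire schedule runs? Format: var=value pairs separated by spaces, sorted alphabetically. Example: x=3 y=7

Answer: x=1 y=8 z=5

Derivation:
Step 1: thread C executes C1 (z = z * 3). Shared: x=1 y=5 z=6. PCs: A@0 B@0 C@1
Step 2: thread A executes A1 (z = z + 4). Shared: x=1 y=5 z=10. PCs: A@1 B@0 C@1
Step 3: thread C executes C2 (z = 2). Shared: x=1 y=5 z=2. PCs: A@1 B@0 C@2
Step 4: thread B executes B1 (z = x). Shared: x=1 y=5 z=1. PCs: A@1 B@1 C@2
Step 5: thread A executes A2 (z = y). Shared: x=1 y=5 z=5. PCs: A@2 B@1 C@2
Step 6: thread C executes C3 (y = x). Shared: x=1 y=1 z=5. PCs: A@2 B@1 C@3
Step 7: thread B executes B2 (y = z). Shared: x=1 y=5 z=5. PCs: A@2 B@2 C@3
Step 8: thread B executes B3 (y = y + 3). Shared: x=1 y=8 z=5. PCs: A@2 B@3 C@3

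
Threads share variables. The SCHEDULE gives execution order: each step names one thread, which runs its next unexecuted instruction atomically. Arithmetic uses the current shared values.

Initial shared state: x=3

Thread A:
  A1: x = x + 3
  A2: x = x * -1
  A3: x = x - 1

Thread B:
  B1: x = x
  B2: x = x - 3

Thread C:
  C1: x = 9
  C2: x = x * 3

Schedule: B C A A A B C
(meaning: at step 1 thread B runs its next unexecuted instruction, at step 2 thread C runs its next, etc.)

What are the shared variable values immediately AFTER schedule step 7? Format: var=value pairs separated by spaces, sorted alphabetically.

Answer: x=-48

Derivation:
Step 1: thread B executes B1 (x = x). Shared: x=3. PCs: A@0 B@1 C@0
Step 2: thread C executes C1 (x = 9). Shared: x=9. PCs: A@0 B@1 C@1
Step 3: thread A executes A1 (x = x + 3). Shared: x=12. PCs: A@1 B@1 C@1
Step 4: thread A executes A2 (x = x * -1). Shared: x=-12. PCs: A@2 B@1 C@1
Step 5: thread A executes A3 (x = x - 1). Shared: x=-13. PCs: A@3 B@1 C@1
Step 6: thread B executes B2 (x = x - 3). Shared: x=-16. PCs: A@3 B@2 C@1
Step 7: thread C executes C2 (x = x * 3). Shared: x=-48. PCs: A@3 B@2 C@2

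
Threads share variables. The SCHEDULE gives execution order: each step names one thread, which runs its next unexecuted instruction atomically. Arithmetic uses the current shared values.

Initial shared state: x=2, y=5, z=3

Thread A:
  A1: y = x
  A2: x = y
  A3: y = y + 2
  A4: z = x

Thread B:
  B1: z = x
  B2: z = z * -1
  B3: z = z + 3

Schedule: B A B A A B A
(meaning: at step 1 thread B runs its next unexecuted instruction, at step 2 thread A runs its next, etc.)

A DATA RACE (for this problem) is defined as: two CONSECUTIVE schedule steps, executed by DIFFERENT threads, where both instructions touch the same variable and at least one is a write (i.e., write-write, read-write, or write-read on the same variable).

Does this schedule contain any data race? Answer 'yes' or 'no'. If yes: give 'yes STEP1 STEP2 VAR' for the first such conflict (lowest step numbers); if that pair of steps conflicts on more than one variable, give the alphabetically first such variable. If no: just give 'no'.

Steps 1,2: B(r=x,w=z) vs A(r=x,w=y). No conflict.
Steps 2,3: A(r=x,w=y) vs B(r=z,w=z). No conflict.
Steps 3,4: B(r=z,w=z) vs A(r=y,w=x). No conflict.
Steps 4,5: same thread (A). No race.
Steps 5,6: A(r=y,w=y) vs B(r=z,w=z). No conflict.
Steps 6,7: B(z = z + 3) vs A(z = x). RACE on z (W-W).
First conflict at steps 6,7.

Answer: yes 6 7 z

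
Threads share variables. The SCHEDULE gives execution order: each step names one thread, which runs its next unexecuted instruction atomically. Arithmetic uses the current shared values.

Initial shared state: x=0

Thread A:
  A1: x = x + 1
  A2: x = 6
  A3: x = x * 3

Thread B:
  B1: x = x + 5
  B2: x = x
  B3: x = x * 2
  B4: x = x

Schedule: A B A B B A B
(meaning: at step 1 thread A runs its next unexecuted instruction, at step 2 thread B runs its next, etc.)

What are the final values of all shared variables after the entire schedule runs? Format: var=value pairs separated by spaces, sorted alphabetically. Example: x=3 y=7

Step 1: thread A executes A1 (x = x + 1). Shared: x=1. PCs: A@1 B@0
Step 2: thread B executes B1 (x = x + 5). Shared: x=6. PCs: A@1 B@1
Step 3: thread A executes A2 (x = 6). Shared: x=6. PCs: A@2 B@1
Step 4: thread B executes B2 (x = x). Shared: x=6. PCs: A@2 B@2
Step 5: thread B executes B3 (x = x * 2). Shared: x=12. PCs: A@2 B@3
Step 6: thread A executes A3 (x = x * 3). Shared: x=36. PCs: A@3 B@3
Step 7: thread B executes B4 (x = x). Shared: x=36. PCs: A@3 B@4

Answer: x=36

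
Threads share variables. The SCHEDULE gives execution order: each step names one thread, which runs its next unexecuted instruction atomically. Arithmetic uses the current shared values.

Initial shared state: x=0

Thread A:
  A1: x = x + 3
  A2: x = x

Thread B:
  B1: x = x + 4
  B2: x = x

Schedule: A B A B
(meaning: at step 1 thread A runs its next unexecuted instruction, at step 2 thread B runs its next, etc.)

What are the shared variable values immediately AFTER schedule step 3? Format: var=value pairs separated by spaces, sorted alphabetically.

Answer: x=7

Derivation:
Step 1: thread A executes A1 (x = x + 3). Shared: x=3. PCs: A@1 B@0
Step 2: thread B executes B1 (x = x + 4). Shared: x=7. PCs: A@1 B@1
Step 3: thread A executes A2 (x = x). Shared: x=7. PCs: A@2 B@1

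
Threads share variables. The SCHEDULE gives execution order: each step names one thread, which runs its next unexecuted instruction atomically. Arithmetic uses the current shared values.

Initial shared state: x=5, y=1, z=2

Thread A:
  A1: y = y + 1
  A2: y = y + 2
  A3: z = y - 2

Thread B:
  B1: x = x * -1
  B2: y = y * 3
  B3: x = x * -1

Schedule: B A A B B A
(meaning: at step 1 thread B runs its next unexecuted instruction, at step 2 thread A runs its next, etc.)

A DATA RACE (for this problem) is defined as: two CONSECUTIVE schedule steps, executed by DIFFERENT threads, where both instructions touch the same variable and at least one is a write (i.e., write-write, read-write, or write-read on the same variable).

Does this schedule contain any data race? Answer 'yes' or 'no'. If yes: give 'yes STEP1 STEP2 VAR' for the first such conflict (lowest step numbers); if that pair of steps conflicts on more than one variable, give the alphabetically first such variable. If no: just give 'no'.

Steps 1,2: B(r=x,w=x) vs A(r=y,w=y). No conflict.
Steps 2,3: same thread (A). No race.
Steps 3,4: A(y = y + 2) vs B(y = y * 3). RACE on y (W-W).
Steps 4,5: same thread (B). No race.
Steps 5,6: B(r=x,w=x) vs A(r=y,w=z). No conflict.
First conflict at steps 3,4.

Answer: yes 3 4 y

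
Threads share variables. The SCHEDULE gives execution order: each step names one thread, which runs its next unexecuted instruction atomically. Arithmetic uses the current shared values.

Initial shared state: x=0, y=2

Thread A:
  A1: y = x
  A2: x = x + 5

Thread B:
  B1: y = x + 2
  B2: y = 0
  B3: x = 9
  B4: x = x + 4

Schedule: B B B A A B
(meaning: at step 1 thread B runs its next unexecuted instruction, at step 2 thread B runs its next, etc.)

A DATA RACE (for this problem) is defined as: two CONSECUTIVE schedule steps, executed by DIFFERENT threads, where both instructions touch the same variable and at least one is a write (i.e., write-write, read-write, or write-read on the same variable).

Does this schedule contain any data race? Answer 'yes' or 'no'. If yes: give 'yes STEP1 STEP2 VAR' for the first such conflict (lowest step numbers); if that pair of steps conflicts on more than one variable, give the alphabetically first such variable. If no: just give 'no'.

Steps 1,2: same thread (B). No race.
Steps 2,3: same thread (B). No race.
Steps 3,4: B(x = 9) vs A(y = x). RACE on x (W-R).
Steps 4,5: same thread (A). No race.
Steps 5,6: A(x = x + 5) vs B(x = x + 4). RACE on x (W-W).
First conflict at steps 3,4.

Answer: yes 3 4 x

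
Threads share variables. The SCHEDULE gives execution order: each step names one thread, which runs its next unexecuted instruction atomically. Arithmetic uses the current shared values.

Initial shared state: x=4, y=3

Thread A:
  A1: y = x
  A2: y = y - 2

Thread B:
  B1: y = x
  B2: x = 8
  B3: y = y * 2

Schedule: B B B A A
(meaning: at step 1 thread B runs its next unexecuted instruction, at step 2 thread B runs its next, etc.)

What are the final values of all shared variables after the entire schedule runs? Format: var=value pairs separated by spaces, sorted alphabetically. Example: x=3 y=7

Answer: x=8 y=6

Derivation:
Step 1: thread B executes B1 (y = x). Shared: x=4 y=4. PCs: A@0 B@1
Step 2: thread B executes B2 (x = 8). Shared: x=8 y=4. PCs: A@0 B@2
Step 3: thread B executes B3 (y = y * 2). Shared: x=8 y=8. PCs: A@0 B@3
Step 4: thread A executes A1 (y = x). Shared: x=8 y=8. PCs: A@1 B@3
Step 5: thread A executes A2 (y = y - 2). Shared: x=8 y=6. PCs: A@2 B@3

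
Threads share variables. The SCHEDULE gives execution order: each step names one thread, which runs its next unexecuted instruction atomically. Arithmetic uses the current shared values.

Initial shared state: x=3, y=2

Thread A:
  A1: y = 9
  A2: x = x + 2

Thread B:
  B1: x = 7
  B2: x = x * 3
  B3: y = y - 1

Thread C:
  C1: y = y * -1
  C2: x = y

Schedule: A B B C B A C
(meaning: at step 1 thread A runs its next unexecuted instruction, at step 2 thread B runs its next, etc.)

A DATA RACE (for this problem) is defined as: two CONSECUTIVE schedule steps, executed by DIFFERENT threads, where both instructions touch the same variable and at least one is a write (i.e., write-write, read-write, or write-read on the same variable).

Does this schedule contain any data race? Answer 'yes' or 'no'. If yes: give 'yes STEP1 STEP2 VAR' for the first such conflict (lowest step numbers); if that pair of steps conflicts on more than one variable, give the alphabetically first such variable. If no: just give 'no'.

Steps 1,2: A(r=-,w=y) vs B(r=-,w=x). No conflict.
Steps 2,3: same thread (B). No race.
Steps 3,4: B(r=x,w=x) vs C(r=y,w=y). No conflict.
Steps 4,5: C(y = y * -1) vs B(y = y - 1). RACE on y (W-W).
Steps 5,6: B(r=y,w=y) vs A(r=x,w=x). No conflict.
Steps 6,7: A(x = x + 2) vs C(x = y). RACE on x (W-W).
First conflict at steps 4,5.

Answer: yes 4 5 y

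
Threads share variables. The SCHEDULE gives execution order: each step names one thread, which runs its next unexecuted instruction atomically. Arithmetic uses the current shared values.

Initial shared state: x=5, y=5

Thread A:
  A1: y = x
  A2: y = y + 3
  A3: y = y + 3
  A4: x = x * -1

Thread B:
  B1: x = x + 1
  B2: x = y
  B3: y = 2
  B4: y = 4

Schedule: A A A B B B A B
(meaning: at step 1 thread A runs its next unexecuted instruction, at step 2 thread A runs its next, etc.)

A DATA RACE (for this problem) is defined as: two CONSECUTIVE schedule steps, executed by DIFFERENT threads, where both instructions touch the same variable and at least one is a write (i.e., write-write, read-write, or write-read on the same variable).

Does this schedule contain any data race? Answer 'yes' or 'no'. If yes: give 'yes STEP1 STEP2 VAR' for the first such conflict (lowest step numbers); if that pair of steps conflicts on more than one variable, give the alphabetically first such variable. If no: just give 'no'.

Steps 1,2: same thread (A). No race.
Steps 2,3: same thread (A). No race.
Steps 3,4: A(r=y,w=y) vs B(r=x,w=x). No conflict.
Steps 4,5: same thread (B). No race.
Steps 5,6: same thread (B). No race.
Steps 6,7: B(r=-,w=y) vs A(r=x,w=x). No conflict.
Steps 7,8: A(r=x,w=x) vs B(r=-,w=y). No conflict.

Answer: no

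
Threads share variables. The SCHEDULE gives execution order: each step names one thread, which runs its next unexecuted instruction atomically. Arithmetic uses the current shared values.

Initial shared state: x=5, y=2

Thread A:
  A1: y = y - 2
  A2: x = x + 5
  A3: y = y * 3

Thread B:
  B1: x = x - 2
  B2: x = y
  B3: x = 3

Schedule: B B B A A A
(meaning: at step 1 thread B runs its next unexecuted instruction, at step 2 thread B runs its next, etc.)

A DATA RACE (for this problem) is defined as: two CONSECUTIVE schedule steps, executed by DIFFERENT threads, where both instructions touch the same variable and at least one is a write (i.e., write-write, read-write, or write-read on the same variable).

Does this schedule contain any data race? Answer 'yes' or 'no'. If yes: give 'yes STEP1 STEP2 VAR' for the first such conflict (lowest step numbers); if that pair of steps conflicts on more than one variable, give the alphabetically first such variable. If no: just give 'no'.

Steps 1,2: same thread (B). No race.
Steps 2,3: same thread (B). No race.
Steps 3,4: B(r=-,w=x) vs A(r=y,w=y). No conflict.
Steps 4,5: same thread (A). No race.
Steps 5,6: same thread (A). No race.

Answer: no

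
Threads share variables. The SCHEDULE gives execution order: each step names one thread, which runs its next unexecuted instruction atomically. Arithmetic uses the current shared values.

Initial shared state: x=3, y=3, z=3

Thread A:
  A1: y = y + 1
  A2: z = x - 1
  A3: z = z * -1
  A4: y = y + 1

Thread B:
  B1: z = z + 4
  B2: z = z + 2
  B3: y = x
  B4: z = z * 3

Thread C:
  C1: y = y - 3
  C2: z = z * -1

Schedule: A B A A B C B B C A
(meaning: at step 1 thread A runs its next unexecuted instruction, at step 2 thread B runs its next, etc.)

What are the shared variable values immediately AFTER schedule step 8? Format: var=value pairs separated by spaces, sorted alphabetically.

Step 1: thread A executes A1 (y = y + 1). Shared: x=3 y=4 z=3. PCs: A@1 B@0 C@0
Step 2: thread B executes B1 (z = z + 4). Shared: x=3 y=4 z=7. PCs: A@1 B@1 C@0
Step 3: thread A executes A2 (z = x - 1). Shared: x=3 y=4 z=2. PCs: A@2 B@1 C@0
Step 4: thread A executes A3 (z = z * -1). Shared: x=3 y=4 z=-2. PCs: A@3 B@1 C@0
Step 5: thread B executes B2 (z = z + 2). Shared: x=3 y=4 z=0. PCs: A@3 B@2 C@0
Step 6: thread C executes C1 (y = y - 3). Shared: x=3 y=1 z=0. PCs: A@3 B@2 C@1
Step 7: thread B executes B3 (y = x). Shared: x=3 y=3 z=0. PCs: A@3 B@3 C@1
Step 8: thread B executes B4 (z = z * 3). Shared: x=3 y=3 z=0. PCs: A@3 B@4 C@1

Answer: x=3 y=3 z=0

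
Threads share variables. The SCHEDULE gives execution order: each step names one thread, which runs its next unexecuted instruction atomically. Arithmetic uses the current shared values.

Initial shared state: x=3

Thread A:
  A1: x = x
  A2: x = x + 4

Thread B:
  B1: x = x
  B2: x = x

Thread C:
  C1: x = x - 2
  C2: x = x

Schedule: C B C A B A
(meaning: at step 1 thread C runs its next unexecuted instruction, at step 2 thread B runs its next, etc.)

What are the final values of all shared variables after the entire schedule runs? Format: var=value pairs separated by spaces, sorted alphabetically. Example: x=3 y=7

Answer: x=5

Derivation:
Step 1: thread C executes C1 (x = x - 2). Shared: x=1. PCs: A@0 B@0 C@1
Step 2: thread B executes B1 (x = x). Shared: x=1. PCs: A@0 B@1 C@1
Step 3: thread C executes C2 (x = x). Shared: x=1. PCs: A@0 B@1 C@2
Step 4: thread A executes A1 (x = x). Shared: x=1. PCs: A@1 B@1 C@2
Step 5: thread B executes B2 (x = x). Shared: x=1. PCs: A@1 B@2 C@2
Step 6: thread A executes A2 (x = x + 4). Shared: x=5. PCs: A@2 B@2 C@2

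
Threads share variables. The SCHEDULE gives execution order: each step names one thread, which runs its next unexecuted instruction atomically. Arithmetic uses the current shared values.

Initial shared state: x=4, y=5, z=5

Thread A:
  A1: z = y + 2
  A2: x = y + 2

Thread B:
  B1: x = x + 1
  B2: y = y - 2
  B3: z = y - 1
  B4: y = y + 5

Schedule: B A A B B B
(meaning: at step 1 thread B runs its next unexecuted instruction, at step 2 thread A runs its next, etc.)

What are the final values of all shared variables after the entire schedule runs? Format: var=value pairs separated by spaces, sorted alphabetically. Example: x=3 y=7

Step 1: thread B executes B1 (x = x + 1). Shared: x=5 y=5 z=5. PCs: A@0 B@1
Step 2: thread A executes A1 (z = y + 2). Shared: x=5 y=5 z=7. PCs: A@1 B@1
Step 3: thread A executes A2 (x = y + 2). Shared: x=7 y=5 z=7. PCs: A@2 B@1
Step 4: thread B executes B2 (y = y - 2). Shared: x=7 y=3 z=7. PCs: A@2 B@2
Step 5: thread B executes B3 (z = y - 1). Shared: x=7 y=3 z=2. PCs: A@2 B@3
Step 6: thread B executes B4 (y = y + 5). Shared: x=7 y=8 z=2. PCs: A@2 B@4

Answer: x=7 y=8 z=2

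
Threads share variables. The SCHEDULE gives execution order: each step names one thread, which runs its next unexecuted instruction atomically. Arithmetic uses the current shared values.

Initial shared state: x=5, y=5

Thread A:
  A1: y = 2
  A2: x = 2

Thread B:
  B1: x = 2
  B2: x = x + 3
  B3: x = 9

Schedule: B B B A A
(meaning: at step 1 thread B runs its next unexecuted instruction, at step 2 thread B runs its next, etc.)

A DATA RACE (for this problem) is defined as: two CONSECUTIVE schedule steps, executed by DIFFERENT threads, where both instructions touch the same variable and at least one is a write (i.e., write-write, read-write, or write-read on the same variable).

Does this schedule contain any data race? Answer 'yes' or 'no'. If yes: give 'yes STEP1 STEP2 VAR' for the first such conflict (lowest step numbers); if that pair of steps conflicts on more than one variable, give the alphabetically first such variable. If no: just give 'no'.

Steps 1,2: same thread (B). No race.
Steps 2,3: same thread (B). No race.
Steps 3,4: B(r=-,w=x) vs A(r=-,w=y). No conflict.
Steps 4,5: same thread (A). No race.

Answer: no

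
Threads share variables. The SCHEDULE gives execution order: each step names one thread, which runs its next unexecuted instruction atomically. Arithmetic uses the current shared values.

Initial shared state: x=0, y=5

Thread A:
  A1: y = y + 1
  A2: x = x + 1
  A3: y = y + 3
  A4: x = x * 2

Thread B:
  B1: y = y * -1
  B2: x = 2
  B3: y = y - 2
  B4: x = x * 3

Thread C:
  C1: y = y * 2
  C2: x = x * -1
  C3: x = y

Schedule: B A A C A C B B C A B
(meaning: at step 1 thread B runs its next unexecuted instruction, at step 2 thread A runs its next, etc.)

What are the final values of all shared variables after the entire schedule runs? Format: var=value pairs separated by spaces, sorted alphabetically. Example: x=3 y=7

Step 1: thread B executes B1 (y = y * -1). Shared: x=0 y=-5. PCs: A@0 B@1 C@0
Step 2: thread A executes A1 (y = y + 1). Shared: x=0 y=-4. PCs: A@1 B@1 C@0
Step 3: thread A executes A2 (x = x + 1). Shared: x=1 y=-4. PCs: A@2 B@1 C@0
Step 4: thread C executes C1 (y = y * 2). Shared: x=1 y=-8. PCs: A@2 B@1 C@1
Step 5: thread A executes A3 (y = y + 3). Shared: x=1 y=-5. PCs: A@3 B@1 C@1
Step 6: thread C executes C2 (x = x * -1). Shared: x=-1 y=-5. PCs: A@3 B@1 C@2
Step 7: thread B executes B2 (x = 2). Shared: x=2 y=-5. PCs: A@3 B@2 C@2
Step 8: thread B executes B3 (y = y - 2). Shared: x=2 y=-7. PCs: A@3 B@3 C@2
Step 9: thread C executes C3 (x = y). Shared: x=-7 y=-7. PCs: A@3 B@3 C@3
Step 10: thread A executes A4 (x = x * 2). Shared: x=-14 y=-7. PCs: A@4 B@3 C@3
Step 11: thread B executes B4 (x = x * 3). Shared: x=-42 y=-7. PCs: A@4 B@4 C@3

Answer: x=-42 y=-7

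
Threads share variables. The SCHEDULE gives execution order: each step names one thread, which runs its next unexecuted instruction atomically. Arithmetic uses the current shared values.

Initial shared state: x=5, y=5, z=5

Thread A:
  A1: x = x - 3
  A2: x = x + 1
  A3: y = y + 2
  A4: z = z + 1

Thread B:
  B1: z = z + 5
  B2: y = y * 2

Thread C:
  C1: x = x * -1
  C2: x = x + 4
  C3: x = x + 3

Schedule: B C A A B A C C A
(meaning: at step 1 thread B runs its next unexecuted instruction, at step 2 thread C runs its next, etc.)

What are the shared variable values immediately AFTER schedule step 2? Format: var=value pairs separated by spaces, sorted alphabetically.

Step 1: thread B executes B1 (z = z + 5). Shared: x=5 y=5 z=10. PCs: A@0 B@1 C@0
Step 2: thread C executes C1 (x = x * -1). Shared: x=-5 y=5 z=10. PCs: A@0 B@1 C@1

Answer: x=-5 y=5 z=10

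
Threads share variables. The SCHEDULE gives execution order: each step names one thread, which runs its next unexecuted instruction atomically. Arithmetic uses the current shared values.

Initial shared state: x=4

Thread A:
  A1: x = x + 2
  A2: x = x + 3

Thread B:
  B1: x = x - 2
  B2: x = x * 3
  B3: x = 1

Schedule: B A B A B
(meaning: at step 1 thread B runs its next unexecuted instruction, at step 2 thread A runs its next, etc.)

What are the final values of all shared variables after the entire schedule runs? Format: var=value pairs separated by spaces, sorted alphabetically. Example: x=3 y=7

Answer: x=1

Derivation:
Step 1: thread B executes B1 (x = x - 2). Shared: x=2. PCs: A@0 B@1
Step 2: thread A executes A1 (x = x + 2). Shared: x=4. PCs: A@1 B@1
Step 3: thread B executes B2 (x = x * 3). Shared: x=12. PCs: A@1 B@2
Step 4: thread A executes A2 (x = x + 3). Shared: x=15. PCs: A@2 B@2
Step 5: thread B executes B3 (x = 1). Shared: x=1. PCs: A@2 B@3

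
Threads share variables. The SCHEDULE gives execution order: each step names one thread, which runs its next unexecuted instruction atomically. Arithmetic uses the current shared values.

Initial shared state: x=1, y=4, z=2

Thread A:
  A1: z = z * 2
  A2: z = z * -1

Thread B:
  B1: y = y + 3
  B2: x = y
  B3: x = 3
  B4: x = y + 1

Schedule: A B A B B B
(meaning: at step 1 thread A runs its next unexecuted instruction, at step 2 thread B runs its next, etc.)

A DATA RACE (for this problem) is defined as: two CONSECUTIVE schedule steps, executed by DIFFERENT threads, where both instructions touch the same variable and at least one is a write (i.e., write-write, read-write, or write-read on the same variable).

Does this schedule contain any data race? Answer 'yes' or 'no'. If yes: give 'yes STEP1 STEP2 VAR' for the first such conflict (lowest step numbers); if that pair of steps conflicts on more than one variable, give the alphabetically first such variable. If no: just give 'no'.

Answer: no

Derivation:
Steps 1,2: A(r=z,w=z) vs B(r=y,w=y). No conflict.
Steps 2,3: B(r=y,w=y) vs A(r=z,w=z). No conflict.
Steps 3,4: A(r=z,w=z) vs B(r=y,w=x). No conflict.
Steps 4,5: same thread (B). No race.
Steps 5,6: same thread (B). No race.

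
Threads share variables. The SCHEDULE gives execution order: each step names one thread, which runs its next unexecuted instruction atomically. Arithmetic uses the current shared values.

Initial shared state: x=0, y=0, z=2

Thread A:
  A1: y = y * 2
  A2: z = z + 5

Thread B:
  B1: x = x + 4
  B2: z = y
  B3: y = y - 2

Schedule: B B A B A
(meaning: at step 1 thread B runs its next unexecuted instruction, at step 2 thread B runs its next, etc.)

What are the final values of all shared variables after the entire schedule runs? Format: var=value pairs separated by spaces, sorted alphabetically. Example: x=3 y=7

Step 1: thread B executes B1 (x = x + 4). Shared: x=4 y=0 z=2. PCs: A@0 B@1
Step 2: thread B executes B2 (z = y). Shared: x=4 y=0 z=0. PCs: A@0 B@2
Step 3: thread A executes A1 (y = y * 2). Shared: x=4 y=0 z=0. PCs: A@1 B@2
Step 4: thread B executes B3 (y = y - 2). Shared: x=4 y=-2 z=0. PCs: A@1 B@3
Step 5: thread A executes A2 (z = z + 5). Shared: x=4 y=-2 z=5. PCs: A@2 B@3

Answer: x=4 y=-2 z=5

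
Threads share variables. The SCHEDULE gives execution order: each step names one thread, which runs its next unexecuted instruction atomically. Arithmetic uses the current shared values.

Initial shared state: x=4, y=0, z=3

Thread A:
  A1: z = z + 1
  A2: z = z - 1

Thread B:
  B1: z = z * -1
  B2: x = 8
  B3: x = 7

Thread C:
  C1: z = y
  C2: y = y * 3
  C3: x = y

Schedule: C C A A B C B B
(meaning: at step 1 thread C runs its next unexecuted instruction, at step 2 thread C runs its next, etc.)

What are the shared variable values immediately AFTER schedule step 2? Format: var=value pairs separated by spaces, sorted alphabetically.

Answer: x=4 y=0 z=0

Derivation:
Step 1: thread C executes C1 (z = y). Shared: x=4 y=0 z=0. PCs: A@0 B@0 C@1
Step 2: thread C executes C2 (y = y * 3). Shared: x=4 y=0 z=0. PCs: A@0 B@0 C@2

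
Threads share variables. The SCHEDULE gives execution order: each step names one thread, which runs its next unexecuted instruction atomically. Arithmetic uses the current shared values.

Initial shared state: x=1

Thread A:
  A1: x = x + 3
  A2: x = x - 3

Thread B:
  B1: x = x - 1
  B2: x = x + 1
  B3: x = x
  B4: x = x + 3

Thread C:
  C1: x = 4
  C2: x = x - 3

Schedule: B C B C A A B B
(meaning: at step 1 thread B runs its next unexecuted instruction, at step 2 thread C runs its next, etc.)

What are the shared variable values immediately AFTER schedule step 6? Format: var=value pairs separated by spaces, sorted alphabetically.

Answer: x=2

Derivation:
Step 1: thread B executes B1 (x = x - 1). Shared: x=0. PCs: A@0 B@1 C@0
Step 2: thread C executes C1 (x = 4). Shared: x=4. PCs: A@0 B@1 C@1
Step 3: thread B executes B2 (x = x + 1). Shared: x=5. PCs: A@0 B@2 C@1
Step 4: thread C executes C2 (x = x - 3). Shared: x=2. PCs: A@0 B@2 C@2
Step 5: thread A executes A1 (x = x + 3). Shared: x=5. PCs: A@1 B@2 C@2
Step 6: thread A executes A2 (x = x - 3). Shared: x=2. PCs: A@2 B@2 C@2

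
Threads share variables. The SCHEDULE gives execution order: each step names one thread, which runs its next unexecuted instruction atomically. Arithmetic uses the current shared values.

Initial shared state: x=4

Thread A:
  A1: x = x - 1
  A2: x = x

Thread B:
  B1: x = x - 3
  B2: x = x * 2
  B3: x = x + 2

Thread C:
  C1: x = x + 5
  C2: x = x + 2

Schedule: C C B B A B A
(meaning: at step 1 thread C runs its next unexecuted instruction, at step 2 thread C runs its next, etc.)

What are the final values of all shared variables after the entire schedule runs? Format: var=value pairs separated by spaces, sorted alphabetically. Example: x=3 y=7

Step 1: thread C executes C1 (x = x + 5). Shared: x=9. PCs: A@0 B@0 C@1
Step 2: thread C executes C2 (x = x + 2). Shared: x=11. PCs: A@0 B@0 C@2
Step 3: thread B executes B1 (x = x - 3). Shared: x=8. PCs: A@0 B@1 C@2
Step 4: thread B executes B2 (x = x * 2). Shared: x=16. PCs: A@0 B@2 C@2
Step 5: thread A executes A1 (x = x - 1). Shared: x=15. PCs: A@1 B@2 C@2
Step 6: thread B executes B3 (x = x + 2). Shared: x=17. PCs: A@1 B@3 C@2
Step 7: thread A executes A2 (x = x). Shared: x=17. PCs: A@2 B@3 C@2

Answer: x=17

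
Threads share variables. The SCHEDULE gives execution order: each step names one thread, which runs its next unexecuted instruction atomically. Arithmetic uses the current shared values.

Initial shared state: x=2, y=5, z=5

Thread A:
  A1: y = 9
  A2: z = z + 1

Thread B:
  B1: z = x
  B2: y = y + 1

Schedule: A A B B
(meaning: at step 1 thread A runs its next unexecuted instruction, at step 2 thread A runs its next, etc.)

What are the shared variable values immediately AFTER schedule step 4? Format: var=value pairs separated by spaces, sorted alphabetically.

Answer: x=2 y=10 z=2

Derivation:
Step 1: thread A executes A1 (y = 9). Shared: x=2 y=9 z=5. PCs: A@1 B@0
Step 2: thread A executes A2 (z = z + 1). Shared: x=2 y=9 z=6. PCs: A@2 B@0
Step 3: thread B executes B1 (z = x). Shared: x=2 y=9 z=2. PCs: A@2 B@1
Step 4: thread B executes B2 (y = y + 1). Shared: x=2 y=10 z=2. PCs: A@2 B@2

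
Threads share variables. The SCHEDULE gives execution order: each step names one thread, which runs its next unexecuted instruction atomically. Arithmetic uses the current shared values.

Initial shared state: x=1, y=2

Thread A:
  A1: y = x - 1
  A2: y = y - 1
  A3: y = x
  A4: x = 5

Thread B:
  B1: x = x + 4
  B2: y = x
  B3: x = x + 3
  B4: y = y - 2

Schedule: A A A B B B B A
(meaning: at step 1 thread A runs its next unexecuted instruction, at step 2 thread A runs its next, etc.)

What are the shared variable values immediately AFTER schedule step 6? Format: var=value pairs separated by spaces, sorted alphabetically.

Step 1: thread A executes A1 (y = x - 1). Shared: x=1 y=0. PCs: A@1 B@0
Step 2: thread A executes A2 (y = y - 1). Shared: x=1 y=-1. PCs: A@2 B@0
Step 3: thread A executes A3 (y = x). Shared: x=1 y=1. PCs: A@3 B@0
Step 4: thread B executes B1 (x = x + 4). Shared: x=5 y=1. PCs: A@3 B@1
Step 5: thread B executes B2 (y = x). Shared: x=5 y=5. PCs: A@3 B@2
Step 6: thread B executes B3 (x = x + 3). Shared: x=8 y=5. PCs: A@3 B@3

Answer: x=8 y=5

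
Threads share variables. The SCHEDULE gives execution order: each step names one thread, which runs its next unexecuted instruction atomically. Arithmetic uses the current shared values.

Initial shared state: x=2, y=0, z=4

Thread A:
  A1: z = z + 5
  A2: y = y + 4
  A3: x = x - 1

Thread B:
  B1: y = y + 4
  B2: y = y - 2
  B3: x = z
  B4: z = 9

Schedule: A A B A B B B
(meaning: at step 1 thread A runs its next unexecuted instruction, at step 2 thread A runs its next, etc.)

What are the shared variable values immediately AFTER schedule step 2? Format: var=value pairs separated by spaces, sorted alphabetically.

Step 1: thread A executes A1 (z = z + 5). Shared: x=2 y=0 z=9. PCs: A@1 B@0
Step 2: thread A executes A2 (y = y + 4). Shared: x=2 y=4 z=9. PCs: A@2 B@0

Answer: x=2 y=4 z=9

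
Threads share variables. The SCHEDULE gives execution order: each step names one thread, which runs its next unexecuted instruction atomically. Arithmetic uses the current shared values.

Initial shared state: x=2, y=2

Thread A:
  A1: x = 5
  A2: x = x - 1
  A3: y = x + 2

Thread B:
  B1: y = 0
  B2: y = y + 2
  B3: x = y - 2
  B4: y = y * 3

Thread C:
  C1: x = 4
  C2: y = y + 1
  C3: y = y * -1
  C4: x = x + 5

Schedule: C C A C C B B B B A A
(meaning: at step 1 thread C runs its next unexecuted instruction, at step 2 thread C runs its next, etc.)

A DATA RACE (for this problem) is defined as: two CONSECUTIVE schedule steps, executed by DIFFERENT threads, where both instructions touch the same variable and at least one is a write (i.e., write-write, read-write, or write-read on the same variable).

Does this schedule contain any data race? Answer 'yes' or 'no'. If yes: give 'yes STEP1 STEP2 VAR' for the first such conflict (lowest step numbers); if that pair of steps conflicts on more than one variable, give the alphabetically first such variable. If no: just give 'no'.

Answer: no

Derivation:
Steps 1,2: same thread (C). No race.
Steps 2,3: C(r=y,w=y) vs A(r=-,w=x). No conflict.
Steps 3,4: A(r=-,w=x) vs C(r=y,w=y). No conflict.
Steps 4,5: same thread (C). No race.
Steps 5,6: C(r=x,w=x) vs B(r=-,w=y). No conflict.
Steps 6,7: same thread (B). No race.
Steps 7,8: same thread (B). No race.
Steps 8,9: same thread (B). No race.
Steps 9,10: B(r=y,w=y) vs A(r=x,w=x). No conflict.
Steps 10,11: same thread (A). No race.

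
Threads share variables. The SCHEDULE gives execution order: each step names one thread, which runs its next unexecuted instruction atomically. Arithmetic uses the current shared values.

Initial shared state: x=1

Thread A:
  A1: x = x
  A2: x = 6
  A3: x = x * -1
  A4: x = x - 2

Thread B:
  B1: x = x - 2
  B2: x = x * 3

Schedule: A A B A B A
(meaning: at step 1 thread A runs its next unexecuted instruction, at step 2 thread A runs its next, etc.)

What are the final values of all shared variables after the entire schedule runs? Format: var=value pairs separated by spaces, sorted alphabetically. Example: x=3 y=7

Step 1: thread A executes A1 (x = x). Shared: x=1. PCs: A@1 B@0
Step 2: thread A executes A2 (x = 6). Shared: x=6. PCs: A@2 B@0
Step 3: thread B executes B1 (x = x - 2). Shared: x=4. PCs: A@2 B@1
Step 4: thread A executes A3 (x = x * -1). Shared: x=-4. PCs: A@3 B@1
Step 5: thread B executes B2 (x = x * 3). Shared: x=-12. PCs: A@3 B@2
Step 6: thread A executes A4 (x = x - 2). Shared: x=-14. PCs: A@4 B@2

Answer: x=-14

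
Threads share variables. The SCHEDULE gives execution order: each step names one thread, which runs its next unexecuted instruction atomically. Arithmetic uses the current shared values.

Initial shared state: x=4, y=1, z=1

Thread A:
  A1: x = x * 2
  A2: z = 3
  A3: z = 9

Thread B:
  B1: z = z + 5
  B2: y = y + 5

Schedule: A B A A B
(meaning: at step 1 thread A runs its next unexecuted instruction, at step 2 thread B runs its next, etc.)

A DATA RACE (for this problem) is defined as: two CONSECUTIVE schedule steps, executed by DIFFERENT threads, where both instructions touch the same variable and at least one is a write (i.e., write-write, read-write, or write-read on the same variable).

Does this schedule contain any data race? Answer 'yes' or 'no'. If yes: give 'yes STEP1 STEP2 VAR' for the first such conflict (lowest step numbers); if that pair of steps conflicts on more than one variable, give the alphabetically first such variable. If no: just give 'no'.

Answer: yes 2 3 z

Derivation:
Steps 1,2: A(r=x,w=x) vs B(r=z,w=z). No conflict.
Steps 2,3: B(z = z + 5) vs A(z = 3). RACE on z (W-W).
Steps 3,4: same thread (A). No race.
Steps 4,5: A(r=-,w=z) vs B(r=y,w=y). No conflict.
First conflict at steps 2,3.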